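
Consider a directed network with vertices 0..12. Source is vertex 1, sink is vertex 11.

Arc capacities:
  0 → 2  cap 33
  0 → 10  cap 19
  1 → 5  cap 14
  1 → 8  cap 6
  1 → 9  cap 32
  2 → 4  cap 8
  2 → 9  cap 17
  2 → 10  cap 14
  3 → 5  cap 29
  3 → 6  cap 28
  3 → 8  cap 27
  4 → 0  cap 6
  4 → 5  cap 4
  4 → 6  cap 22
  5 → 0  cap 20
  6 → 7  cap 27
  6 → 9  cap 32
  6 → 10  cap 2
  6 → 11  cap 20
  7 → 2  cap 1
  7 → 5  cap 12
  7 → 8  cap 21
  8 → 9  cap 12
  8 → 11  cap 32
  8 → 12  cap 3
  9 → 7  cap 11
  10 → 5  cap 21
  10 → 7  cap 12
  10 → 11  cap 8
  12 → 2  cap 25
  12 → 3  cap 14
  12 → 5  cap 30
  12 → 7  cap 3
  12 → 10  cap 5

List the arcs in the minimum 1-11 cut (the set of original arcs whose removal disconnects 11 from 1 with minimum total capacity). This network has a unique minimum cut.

augment #1: 1→8→11 push 6
augment #2: 1→5→0→10→11 push 8
augment #3: 1→9→7→8→11 push 11
augment #4: 1→5→0→2→4→6→11 push 6
max flow = 31; residual-reachable set from 1 gives S-side
cut edges (S→T): {(1,5), (1,8), (9,7)} total cap 31

Min-cut arcs: {(1,5), (1,8), (9,7)} (total capacity 31)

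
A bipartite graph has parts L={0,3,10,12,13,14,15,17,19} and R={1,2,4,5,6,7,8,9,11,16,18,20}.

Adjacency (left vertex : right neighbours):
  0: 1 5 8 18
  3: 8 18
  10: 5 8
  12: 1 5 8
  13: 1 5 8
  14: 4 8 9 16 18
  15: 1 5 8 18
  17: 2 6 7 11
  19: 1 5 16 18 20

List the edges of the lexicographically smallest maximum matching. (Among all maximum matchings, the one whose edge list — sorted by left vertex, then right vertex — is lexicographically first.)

Lex-smallest maximum matching: {(0,1), (3,8), (10,5), (14,4), (15,18), (17,2), (19,16)}

|M| = 7 (so the lex-smallest maximum matching has 7 edges)
process left vertices in ascending order; for each, take the smallest-labelled available neighbour that still permits 7 edges overall, or leave it unmatched if none does
lex-smallest matching: {0-1, 3-8, 10-5, 14-4, 15-18, 17-2, 19-16}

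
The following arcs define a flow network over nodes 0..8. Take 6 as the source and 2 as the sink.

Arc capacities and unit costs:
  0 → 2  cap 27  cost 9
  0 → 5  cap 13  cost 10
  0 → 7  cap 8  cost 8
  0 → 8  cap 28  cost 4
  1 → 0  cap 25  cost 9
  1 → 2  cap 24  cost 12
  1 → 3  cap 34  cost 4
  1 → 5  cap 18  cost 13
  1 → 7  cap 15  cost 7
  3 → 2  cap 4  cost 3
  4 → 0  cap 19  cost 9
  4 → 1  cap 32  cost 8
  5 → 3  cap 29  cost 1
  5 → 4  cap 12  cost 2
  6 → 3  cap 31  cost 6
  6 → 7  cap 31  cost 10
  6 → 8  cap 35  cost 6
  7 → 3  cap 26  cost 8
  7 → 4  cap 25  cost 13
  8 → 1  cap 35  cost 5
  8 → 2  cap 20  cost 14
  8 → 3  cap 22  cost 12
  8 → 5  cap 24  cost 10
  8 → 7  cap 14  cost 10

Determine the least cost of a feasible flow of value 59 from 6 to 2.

Minimum cost for 59 units: 1603

shortest-cost path #1: 6→3→2 push 4 @ unit cost 9 (adds 36)
shortest-cost path #2: 6→8→2 push 20 @ unit cost 20 (adds 400)
shortest-cost path #3: 6→8→1→2 push 15 @ unit cost 23 (adds 345)
shortest-cost path #4: 6→7→4→0→2 push 19 @ unit cost 41 (adds 779)
shortest-cost path #5: 6→7→4→1→2 push 1 @ unit cost 43 (adds 43)
total cost = 1603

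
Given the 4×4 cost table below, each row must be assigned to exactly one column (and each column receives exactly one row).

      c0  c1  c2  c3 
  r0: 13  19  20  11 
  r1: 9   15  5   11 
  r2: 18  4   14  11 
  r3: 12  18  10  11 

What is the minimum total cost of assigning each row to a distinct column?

Minimum assignment cost: 32

optimal assignment: row0→col3 (cost 11), row1→col2 (cost 5), row2→col1 (cost 4), row3→col0 (cost 12)
total = 11 + 5 + 4 + 12 = 32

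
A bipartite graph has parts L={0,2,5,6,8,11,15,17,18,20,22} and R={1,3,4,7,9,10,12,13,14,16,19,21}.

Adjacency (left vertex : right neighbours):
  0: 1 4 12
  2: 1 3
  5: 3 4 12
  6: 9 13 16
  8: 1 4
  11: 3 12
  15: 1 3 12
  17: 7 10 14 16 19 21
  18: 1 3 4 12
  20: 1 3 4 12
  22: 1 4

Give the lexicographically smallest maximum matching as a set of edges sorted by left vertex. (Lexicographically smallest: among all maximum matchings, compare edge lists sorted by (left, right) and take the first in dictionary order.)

Lex-smallest maximum matching: {(0,1), (2,3), (5,4), (6,9), (11,12), (17,7)}

|M| = 6 (so the lex-smallest maximum matching has 6 edges)
process left vertices in ascending order; for each, take the smallest-labelled available neighbour that still permits 6 edges overall, or leave it unmatched if none does
lex-smallest matching: {0-1, 2-3, 5-4, 6-9, 11-12, 17-7}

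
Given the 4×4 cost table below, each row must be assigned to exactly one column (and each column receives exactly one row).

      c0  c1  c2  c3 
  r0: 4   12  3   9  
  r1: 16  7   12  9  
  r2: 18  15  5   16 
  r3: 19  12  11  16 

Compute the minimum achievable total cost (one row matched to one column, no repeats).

Minimum assignment cost: 30

optimal assignment: row0→col0 (cost 4), row1→col3 (cost 9), row2→col2 (cost 5), row3→col1 (cost 12)
total = 4 + 9 + 5 + 12 = 30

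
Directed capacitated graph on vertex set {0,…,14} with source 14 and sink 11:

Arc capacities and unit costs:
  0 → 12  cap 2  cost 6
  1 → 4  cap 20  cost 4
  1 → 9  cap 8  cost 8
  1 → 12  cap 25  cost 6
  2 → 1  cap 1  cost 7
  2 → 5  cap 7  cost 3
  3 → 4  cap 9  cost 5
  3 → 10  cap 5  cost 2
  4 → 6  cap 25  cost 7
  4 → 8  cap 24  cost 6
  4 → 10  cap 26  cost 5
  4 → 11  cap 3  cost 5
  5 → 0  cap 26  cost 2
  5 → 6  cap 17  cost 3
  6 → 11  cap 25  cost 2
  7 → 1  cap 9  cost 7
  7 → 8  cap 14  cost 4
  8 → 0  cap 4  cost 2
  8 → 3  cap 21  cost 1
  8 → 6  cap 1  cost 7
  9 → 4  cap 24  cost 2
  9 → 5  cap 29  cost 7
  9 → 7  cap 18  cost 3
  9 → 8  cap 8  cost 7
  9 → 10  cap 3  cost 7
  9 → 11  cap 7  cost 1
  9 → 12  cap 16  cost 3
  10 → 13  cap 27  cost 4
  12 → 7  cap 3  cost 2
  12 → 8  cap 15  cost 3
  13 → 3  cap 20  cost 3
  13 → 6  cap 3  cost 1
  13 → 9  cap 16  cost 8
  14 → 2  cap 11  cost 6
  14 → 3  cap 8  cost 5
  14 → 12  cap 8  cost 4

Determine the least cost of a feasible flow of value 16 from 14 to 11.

Minimum cost for 16 units: 239

shortest-cost path #1: 14→2→5→6→11 push 7 @ unit cost 14 (adds 98)
shortest-cost path #2: 14→3→10→13→6→11 push 3 @ unit cost 14 (adds 42)
shortest-cost path #3: 14→3→4→11 push 3 @ unit cost 15 (adds 45)
shortest-cost path #4: 14→12→8→6→11 push 1 @ unit cost 16 (adds 16)
shortest-cost path #5: 14→3→4→6→11 push 2 @ unit cost 19 (adds 38)
total cost = 239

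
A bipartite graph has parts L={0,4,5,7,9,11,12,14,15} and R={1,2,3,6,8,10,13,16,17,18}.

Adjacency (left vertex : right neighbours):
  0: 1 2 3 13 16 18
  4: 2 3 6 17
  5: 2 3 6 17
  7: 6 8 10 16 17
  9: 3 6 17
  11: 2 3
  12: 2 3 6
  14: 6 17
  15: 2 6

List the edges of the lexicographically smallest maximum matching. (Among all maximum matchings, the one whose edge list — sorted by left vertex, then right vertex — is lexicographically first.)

|M| = 6 (so the lex-smallest maximum matching has 6 edges)
process left vertices in ascending order; for each, take the smallest-labelled available neighbour that still permits 6 edges overall, or leave it unmatched if none does
lex-smallest matching: {0-1, 4-2, 5-3, 7-8, 9-6, 14-17}

Lex-smallest maximum matching: {(0,1), (4,2), (5,3), (7,8), (9,6), (14,17)}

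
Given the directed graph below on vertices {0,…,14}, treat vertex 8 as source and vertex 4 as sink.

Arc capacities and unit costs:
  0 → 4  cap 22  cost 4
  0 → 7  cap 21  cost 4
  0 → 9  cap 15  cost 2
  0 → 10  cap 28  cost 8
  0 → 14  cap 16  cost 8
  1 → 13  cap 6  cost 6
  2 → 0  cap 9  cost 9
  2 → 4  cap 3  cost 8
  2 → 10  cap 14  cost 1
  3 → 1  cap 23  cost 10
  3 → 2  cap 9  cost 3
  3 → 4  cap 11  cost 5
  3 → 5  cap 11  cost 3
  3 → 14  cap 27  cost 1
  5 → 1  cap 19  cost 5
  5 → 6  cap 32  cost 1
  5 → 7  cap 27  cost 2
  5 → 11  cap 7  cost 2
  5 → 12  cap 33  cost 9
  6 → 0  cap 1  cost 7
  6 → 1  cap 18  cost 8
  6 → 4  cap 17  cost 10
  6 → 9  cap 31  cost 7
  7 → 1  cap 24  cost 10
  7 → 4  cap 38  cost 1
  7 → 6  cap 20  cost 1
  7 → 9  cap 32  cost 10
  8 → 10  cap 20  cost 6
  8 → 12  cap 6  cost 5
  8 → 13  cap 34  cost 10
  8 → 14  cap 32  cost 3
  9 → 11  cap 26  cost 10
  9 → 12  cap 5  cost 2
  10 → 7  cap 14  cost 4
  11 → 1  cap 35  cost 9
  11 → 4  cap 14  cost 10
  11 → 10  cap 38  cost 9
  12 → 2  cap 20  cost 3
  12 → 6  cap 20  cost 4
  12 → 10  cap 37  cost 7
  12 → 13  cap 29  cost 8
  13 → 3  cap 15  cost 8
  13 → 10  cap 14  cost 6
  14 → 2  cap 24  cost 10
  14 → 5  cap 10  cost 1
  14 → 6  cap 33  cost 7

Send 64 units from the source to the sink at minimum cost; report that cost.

shortest-cost path #1: 8→14→5→7→4 push 10 @ unit cost 7 (adds 70)
shortest-cost path #2: 8→10→7→4 push 14 @ unit cost 11 (adds 154)
shortest-cost path #3: 8→12→2→4 push 3 @ unit cost 16 (adds 48)
shortest-cost path #4: 8→12→6→4 push 3 @ unit cost 19 (adds 57)
shortest-cost path #5: 8→14→6→4 push 14 @ unit cost 20 (adds 280)
shortest-cost path #6: 8→14→6→0→4 push 1 @ unit cost 21 (adds 21)
shortest-cost path #7: 8→14→6→12→2→0→4 push 3 @ unit cost 22 (adds 66)
shortest-cost path #8: 8→13→3→4 push 11 @ unit cost 23 (adds 253)
shortest-cost path #9: 8→13→3→5→7→4 push 4 @ unit cost 24 (adds 96)
shortest-cost path #10: 8→14→2→0→4 push 1 @ unit cost 26 (adds 26)
total cost = 1071

Minimum cost for 64 units: 1071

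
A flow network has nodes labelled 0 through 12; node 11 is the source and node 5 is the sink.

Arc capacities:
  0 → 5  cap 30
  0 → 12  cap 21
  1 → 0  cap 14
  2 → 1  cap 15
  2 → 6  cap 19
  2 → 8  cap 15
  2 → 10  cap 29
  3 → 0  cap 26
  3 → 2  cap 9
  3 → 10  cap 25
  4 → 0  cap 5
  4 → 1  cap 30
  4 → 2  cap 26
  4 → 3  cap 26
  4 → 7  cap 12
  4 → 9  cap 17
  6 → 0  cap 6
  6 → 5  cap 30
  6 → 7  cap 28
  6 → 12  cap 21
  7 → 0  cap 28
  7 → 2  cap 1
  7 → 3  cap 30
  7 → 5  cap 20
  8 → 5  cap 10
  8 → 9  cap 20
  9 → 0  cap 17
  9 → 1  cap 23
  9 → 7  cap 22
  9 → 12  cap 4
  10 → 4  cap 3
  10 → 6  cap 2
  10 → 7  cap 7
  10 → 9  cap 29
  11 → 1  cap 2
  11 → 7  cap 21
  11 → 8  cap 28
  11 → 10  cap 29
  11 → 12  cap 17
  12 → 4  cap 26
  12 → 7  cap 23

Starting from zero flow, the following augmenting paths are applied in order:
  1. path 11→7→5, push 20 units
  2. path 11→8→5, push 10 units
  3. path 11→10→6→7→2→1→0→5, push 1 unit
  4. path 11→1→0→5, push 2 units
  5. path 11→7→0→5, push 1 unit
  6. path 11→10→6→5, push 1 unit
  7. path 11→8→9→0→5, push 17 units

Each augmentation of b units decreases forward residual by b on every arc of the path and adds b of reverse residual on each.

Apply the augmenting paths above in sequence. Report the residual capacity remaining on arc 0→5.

Residual capacity of (0,5): 9

after path 1 (11→7→5, push 20): res(0,5)=30
after path 2 (11→8→5, push 10): res(0,5)=30
after path 3 (11→10→6→7→2→1→0→5, push 1): res(0,5)=29
after path 4 (11→1→0→5, push 2): res(0,5)=27
after path 5 (11→7→0→5, push 1): res(0,5)=26
after path 6 (11→10→6→5, push 1): res(0,5)=26
after path 7 (11→8→9→0→5, push 17): res(0,5)=9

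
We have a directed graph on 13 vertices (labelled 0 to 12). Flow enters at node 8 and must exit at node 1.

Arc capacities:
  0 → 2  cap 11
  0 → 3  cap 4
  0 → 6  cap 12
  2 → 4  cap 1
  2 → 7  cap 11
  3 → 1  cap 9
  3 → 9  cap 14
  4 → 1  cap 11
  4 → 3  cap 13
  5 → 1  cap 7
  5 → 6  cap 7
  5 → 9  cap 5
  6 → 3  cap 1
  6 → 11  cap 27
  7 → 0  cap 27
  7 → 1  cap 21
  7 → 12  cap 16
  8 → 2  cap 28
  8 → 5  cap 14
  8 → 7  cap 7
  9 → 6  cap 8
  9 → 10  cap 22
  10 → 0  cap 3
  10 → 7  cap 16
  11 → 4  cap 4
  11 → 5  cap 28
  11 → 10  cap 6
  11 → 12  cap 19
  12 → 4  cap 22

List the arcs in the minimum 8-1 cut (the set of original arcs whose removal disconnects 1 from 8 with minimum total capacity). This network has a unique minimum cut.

augment #1: 8→5→1 push 7
augment #2: 8→7→1 push 7
augment #3: 8→2→4→1 push 1
augment #4: 8→2→7→1 push 11
augment #5: 8→5→6→3→1 push 1
augment #6: 8→5→6→11→4→1 push 4
augment #7: 8→5→9→10→7→1 push 2
max flow = 33; residual-reachable set from 8 gives S-side
cut edges (S→T): {(2,4), (2,7), (8,5), (8,7)} total cap 33

Min-cut arcs: {(2,4), (2,7), (8,5), (8,7)} (total capacity 33)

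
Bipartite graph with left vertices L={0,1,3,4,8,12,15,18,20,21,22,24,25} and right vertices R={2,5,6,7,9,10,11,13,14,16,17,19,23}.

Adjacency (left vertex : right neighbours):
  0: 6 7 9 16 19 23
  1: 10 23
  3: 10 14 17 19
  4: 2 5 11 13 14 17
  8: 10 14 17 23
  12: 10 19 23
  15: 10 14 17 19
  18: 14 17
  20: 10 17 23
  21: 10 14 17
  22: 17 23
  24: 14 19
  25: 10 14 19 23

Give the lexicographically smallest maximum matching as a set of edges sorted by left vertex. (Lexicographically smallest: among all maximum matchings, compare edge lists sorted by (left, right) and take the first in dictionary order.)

|M| = 7 (so the lex-smallest maximum matching has 7 edges)
process left vertices in ascending order; for each, take the smallest-labelled available neighbour that still permits 7 edges overall, or leave it unmatched if none does
lex-smallest matching: {0-6, 1-10, 3-14, 4-2, 8-17, 12-19, 20-23}

Lex-smallest maximum matching: {(0,6), (1,10), (3,14), (4,2), (8,17), (12,19), (20,23)}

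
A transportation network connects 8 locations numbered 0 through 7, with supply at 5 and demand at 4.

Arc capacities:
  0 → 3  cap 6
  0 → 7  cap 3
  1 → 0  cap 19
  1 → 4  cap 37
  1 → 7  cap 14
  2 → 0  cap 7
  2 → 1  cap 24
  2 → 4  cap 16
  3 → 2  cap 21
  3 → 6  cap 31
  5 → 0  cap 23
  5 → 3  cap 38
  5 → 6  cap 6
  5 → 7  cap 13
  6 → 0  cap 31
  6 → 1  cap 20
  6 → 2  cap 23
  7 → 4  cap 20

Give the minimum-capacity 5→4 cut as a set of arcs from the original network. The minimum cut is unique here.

augment #1: 5→7→4 push 13
augment #2: 5→0→7→4 push 3
augment #3: 5→3→2→4 push 16
augment #4: 5→6→1→4 push 6
augment #5: 5→3→2→1→4 push 5
augment #6: 5→3→6→1→4 push 14
augment #7: 5→3→6→2→1→4 push 3
augment #8: 5→0→3→6→2→1→4 push 6
max flow = 66; residual-reachable set from 5 gives S-side
cut edges (S→T): {(0,3), (0,7), (5,3), (5,6), (5,7)} total cap 66

Min-cut arcs: {(0,3), (0,7), (5,3), (5,6), (5,7)} (total capacity 66)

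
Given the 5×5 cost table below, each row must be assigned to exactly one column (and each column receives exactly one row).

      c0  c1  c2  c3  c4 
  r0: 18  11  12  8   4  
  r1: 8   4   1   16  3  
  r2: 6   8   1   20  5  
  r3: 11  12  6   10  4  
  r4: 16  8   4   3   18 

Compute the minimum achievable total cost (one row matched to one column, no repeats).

one of 2 optimal assignments: row0→col4 (cost 4), row1→col1 (cost 4), row2→col0 (cost 6), row3→col2 (cost 6), row4→col3 (cost 3)
total = 4 + 4 + 6 + 6 + 3 = 23

Minimum assignment cost: 23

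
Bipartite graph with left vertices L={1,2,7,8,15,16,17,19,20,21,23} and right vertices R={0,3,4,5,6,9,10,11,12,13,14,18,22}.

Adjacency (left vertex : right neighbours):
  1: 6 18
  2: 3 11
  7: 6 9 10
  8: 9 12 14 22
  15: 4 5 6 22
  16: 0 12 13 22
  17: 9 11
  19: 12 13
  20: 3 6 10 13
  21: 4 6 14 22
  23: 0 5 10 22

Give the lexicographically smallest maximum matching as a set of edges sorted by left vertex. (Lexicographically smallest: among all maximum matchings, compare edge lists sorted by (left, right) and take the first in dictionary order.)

|M| = 11 (so the lex-smallest maximum matching has 11 edges)
process left vertices in ascending order; for each, take the smallest-labelled available neighbour that still permits 11 edges overall, or leave it unmatched if none does
lex-smallest matching: {1-6, 2-3, 7-9, 8-12, 15-4, 16-0, 17-11, 19-13, 20-10, 21-14, 23-5}

Lex-smallest maximum matching: {(1,6), (2,3), (7,9), (8,12), (15,4), (16,0), (17,11), (19,13), (20,10), (21,14), (23,5)}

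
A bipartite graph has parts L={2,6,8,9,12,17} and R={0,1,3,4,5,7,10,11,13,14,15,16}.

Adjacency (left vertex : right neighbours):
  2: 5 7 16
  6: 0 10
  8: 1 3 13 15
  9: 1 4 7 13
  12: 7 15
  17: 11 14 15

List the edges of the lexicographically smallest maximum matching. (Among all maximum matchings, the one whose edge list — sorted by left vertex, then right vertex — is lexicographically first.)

Lex-smallest maximum matching: {(2,5), (6,0), (8,1), (9,4), (12,7), (17,11)}

|M| = 6 (so the lex-smallest maximum matching has 6 edges)
process left vertices in ascending order; for each, take the smallest-labelled available neighbour that still permits 6 edges overall, or leave it unmatched if none does
lex-smallest matching: {2-5, 6-0, 8-1, 9-4, 12-7, 17-11}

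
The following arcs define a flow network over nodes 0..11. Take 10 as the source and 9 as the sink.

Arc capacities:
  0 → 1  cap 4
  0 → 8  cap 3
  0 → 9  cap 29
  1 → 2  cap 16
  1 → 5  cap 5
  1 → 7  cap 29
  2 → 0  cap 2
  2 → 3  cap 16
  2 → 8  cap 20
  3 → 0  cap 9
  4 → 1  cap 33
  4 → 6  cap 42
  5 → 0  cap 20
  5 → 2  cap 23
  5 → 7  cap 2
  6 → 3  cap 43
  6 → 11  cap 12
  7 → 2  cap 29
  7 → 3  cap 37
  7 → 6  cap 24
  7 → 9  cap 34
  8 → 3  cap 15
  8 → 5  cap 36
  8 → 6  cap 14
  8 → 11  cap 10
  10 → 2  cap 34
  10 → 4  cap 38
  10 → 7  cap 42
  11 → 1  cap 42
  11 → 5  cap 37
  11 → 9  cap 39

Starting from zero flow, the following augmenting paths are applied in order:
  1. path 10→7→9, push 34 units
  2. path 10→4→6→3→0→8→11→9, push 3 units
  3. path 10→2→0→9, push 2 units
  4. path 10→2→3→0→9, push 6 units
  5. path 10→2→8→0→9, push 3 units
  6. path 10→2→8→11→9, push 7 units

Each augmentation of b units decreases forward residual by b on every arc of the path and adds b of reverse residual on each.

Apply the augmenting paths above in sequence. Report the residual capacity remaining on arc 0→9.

after path 1 (10→7→9, push 34): res(0,9)=29
after path 2 (10→4→6→3→0→8→11→9, push 3): res(0,9)=29
after path 3 (10→2→0→9, push 2): res(0,9)=27
after path 4 (10→2→3→0→9, push 6): res(0,9)=21
after path 5 (10→2→8→0→9, push 3): res(0,9)=18
after path 6 (10→2→8→11→9, push 7): res(0,9)=18

Residual capacity of (0,9): 18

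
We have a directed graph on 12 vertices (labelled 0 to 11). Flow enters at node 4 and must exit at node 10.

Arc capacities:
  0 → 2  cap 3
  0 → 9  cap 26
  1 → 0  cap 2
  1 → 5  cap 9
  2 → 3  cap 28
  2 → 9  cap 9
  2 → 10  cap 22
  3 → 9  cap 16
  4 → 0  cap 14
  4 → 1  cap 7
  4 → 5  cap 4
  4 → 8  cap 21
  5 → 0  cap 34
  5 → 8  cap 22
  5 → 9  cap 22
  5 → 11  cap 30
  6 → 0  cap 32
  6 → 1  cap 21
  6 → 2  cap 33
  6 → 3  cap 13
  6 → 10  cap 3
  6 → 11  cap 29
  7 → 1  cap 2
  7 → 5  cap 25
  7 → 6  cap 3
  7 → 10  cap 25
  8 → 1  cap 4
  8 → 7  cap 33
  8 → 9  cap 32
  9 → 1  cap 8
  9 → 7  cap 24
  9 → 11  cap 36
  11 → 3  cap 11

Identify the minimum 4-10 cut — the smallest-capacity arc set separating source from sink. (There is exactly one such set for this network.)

augment #1: 4→0→2→10 push 3
augment #2: 4→8→7→10 push 21
augment #3: 4→0→9→7→10 push 4
augment #4: 4→0→9→7→6→10 push 3
max flow = 31; residual-reachable set from 4 gives S-side
cut edges (S→T): {(0,2), (7,6), (7,10)} total cap 31

Min-cut arcs: {(0,2), (7,6), (7,10)} (total capacity 31)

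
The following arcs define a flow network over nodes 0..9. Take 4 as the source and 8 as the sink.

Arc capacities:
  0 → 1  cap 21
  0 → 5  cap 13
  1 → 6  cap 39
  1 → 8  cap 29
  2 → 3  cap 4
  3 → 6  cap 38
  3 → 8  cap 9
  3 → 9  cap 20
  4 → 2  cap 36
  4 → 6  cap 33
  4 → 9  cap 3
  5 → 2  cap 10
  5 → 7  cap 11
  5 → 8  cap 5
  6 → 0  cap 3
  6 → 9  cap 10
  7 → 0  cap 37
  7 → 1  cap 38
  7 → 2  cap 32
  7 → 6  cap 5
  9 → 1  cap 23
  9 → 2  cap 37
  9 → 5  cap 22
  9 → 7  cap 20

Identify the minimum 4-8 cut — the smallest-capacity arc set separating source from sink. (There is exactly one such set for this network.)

Min-cut arcs: {(2,3), (4,9), (6,0), (6,9)} (total capacity 20)

augment #1: 4→2→3→8 push 4
augment #2: 4→9→1→8 push 3
augment #3: 4→6→0→1→8 push 3
augment #4: 4→6→9→1→8 push 10
max flow = 20; residual-reachable set from 4 gives S-side
cut edges (S→T): {(2,3), (4,9), (6,0), (6,9)} total cap 20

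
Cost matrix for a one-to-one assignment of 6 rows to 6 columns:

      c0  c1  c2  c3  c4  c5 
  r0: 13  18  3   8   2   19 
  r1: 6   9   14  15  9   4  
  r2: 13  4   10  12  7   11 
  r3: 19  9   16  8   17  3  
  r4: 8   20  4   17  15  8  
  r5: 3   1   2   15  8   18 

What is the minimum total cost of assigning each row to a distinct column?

Minimum assignment cost: 25

optimal assignment: row0→col4 (cost 2), row1→col5 (cost 4), row2→col1 (cost 4), row3→col3 (cost 8), row4→col2 (cost 4), row5→col0 (cost 3)
total = 2 + 4 + 4 + 8 + 4 + 3 = 25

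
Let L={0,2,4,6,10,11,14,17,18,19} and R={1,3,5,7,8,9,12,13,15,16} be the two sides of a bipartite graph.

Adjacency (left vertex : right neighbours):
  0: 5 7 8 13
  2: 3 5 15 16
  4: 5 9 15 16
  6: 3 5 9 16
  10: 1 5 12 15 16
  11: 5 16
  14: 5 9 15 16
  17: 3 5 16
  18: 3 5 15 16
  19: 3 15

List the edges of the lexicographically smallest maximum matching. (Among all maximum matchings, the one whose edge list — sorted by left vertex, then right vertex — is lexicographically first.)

Lex-smallest maximum matching: {(0,7), (2,3), (4,5), (6,9), (10,1), (11,16), (14,15)}

|M| = 7 (so the lex-smallest maximum matching has 7 edges)
process left vertices in ascending order; for each, take the smallest-labelled available neighbour that still permits 7 edges overall, or leave it unmatched if none does
lex-smallest matching: {0-7, 2-3, 4-5, 6-9, 10-1, 11-16, 14-15}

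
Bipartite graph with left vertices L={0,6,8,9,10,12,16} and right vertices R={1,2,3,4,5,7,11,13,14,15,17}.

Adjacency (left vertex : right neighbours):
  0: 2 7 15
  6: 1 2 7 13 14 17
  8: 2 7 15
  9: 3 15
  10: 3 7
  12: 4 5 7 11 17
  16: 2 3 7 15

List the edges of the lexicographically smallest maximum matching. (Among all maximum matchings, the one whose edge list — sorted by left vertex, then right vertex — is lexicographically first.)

|M| = 6 (so the lex-smallest maximum matching has 6 edges)
process left vertices in ascending order; for each, take the smallest-labelled available neighbour that still permits 6 edges overall, or leave it unmatched if none does
lex-smallest matching: {0-2, 6-1, 8-7, 9-3, 12-4, 16-15}

Lex-smallest maximum matching: {(0,2), (6,1), (8,7), (9,3), (12,4), (16,15)}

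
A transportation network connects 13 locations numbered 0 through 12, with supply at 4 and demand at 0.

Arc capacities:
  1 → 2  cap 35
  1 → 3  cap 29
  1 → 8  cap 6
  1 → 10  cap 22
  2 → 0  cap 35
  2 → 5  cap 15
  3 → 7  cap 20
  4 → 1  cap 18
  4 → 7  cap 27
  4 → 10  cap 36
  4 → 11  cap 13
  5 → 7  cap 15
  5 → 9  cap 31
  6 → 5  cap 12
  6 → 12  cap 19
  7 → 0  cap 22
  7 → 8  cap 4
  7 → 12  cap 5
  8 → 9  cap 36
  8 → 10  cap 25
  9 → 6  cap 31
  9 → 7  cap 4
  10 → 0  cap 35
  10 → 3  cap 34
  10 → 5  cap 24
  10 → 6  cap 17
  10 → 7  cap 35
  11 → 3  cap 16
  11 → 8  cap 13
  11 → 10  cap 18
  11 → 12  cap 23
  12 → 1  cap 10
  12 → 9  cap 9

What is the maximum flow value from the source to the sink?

Maximum flow value: 85

augment #1: 4→7→0 bottleneck 22, total now 22
augment #2: 4→10→0 bottleneck 35, total now 57
augment #3: 4→1→2→0 bottleneck 18, total now 75
augment #4: 4→7→12→1→2→0 bottleneck 5, total now 80
augment #5: 4→11→12→1→2→0 bottleneck 5, total now 85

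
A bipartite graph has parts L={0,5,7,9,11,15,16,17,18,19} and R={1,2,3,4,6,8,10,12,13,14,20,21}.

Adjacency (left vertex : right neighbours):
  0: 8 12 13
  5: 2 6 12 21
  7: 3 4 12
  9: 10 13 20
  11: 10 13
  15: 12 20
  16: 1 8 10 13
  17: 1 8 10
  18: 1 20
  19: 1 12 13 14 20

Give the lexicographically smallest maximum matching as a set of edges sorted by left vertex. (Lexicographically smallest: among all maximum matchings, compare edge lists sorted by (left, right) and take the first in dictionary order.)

Lex-smallest maximum matching: {(0,8), (5,2), (7,3), (9,10), (11,13), (15,12), (16,1), (18,20), (19,14)}

|M| = 9 (so the lex-smallest maximum matching has 9 edges)
process left vertices in ascending order; for each, take the smallest-labelled available neighbour that still permits 9 edges overall, or leave it unmatched if none does
lex-smallest matching: {0-8, 5-2, 7-3, 9-10, 11-13, 15-12, 16-1, 18-20, 19-14}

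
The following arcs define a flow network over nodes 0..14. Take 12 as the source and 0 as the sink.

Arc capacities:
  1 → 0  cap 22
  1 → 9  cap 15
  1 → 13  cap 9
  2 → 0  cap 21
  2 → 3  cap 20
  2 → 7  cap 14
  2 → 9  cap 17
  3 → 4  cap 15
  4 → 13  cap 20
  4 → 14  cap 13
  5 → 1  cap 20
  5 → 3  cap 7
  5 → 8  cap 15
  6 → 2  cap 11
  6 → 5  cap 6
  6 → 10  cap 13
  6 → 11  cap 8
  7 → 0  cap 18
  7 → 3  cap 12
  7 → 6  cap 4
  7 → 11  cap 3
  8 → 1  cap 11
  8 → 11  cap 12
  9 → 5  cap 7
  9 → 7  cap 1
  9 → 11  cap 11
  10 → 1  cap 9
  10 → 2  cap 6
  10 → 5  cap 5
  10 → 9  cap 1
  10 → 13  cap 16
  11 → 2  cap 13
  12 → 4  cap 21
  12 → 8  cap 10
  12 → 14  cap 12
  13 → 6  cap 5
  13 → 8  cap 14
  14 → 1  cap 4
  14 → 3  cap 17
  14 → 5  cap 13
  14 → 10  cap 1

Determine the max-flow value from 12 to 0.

Maximum flow value: 42

augment #1: 12→8→1→0 bottleneck 10, total now 10
augment #2: 12→14→1→0 bottleneck 4, total now 14
augment #3: 12→14→5→1→0 bottleneck 8, total now 22
augment #4: 12→4→13→6→2→0 bottleneck 5, total now 27
augment #5: 12→4→14→10→2→0 bottleneck 1, total now 28
augment #6: 12→4→13→8→11→2→0 bottleneck 12, total now 40
augment #7: 12→4→13→8→1→9→7→0 bottleneck 1, total now 41
augment #8: 12→4→14→5→1→9→11→2→0 bottleneck 1, total now 42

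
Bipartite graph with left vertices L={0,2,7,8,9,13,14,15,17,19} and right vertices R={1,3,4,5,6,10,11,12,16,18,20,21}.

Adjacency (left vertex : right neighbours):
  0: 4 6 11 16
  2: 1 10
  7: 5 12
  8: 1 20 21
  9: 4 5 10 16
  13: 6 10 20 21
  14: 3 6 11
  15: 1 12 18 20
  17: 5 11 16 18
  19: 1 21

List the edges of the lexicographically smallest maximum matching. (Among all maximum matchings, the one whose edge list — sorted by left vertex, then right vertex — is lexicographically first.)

|M| = 10 (so the lex-smallest maximum matching has 10 edges)
process left vertices in ascending order; for each, take the smallest-labelled available neighbour that still permits 10 edges overall, or leave it unmatched if none does
lex-smallest matching: {0-4, 2-1, 7-5, 8-20, 9-10, 13-6, 14-3, 15-12, 17-11, 19-21}

Lex-smallest maximum matching: {(0,4), (2,1), (7,5), (8,20), (9,10), (13,6), (14,3), (15,12), (17,11), (19,21)}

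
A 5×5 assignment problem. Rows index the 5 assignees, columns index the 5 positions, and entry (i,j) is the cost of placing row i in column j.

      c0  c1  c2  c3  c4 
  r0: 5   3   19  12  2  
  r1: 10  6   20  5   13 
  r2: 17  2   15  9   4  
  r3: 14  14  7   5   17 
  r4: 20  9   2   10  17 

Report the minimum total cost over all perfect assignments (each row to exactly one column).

Minimum assignment cost: 21

optimal assignment: row0→col4 (cost 2), row1→col0 (cost 10), row2→col1 (cost 2), row3→col3 (cost 5), row4→col2 (cost 2)
total = 2 + 10 + 2 + 5 + 2 = 21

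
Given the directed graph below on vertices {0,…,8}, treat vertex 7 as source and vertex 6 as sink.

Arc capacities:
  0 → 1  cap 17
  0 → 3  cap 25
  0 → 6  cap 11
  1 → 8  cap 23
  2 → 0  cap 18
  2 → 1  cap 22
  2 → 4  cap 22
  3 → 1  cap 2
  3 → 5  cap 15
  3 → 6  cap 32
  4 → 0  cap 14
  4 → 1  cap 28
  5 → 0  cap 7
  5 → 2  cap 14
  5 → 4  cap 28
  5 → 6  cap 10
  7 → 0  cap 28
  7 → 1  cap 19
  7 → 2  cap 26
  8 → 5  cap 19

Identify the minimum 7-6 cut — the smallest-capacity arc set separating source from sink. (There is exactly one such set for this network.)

Min-cut arcs: {(0,3), (0,6), (5,6)} (total capacity 46)

augment #1: 7→0→6 push 11
augment #2: 7→0→3→6 push 17
augment #3: 7→1→8→5→6 push 10
augment #4: 7→2→0→3→6 push 8
max flow = 46; residual-reachable set from 7 gives S-side
cut edges (S→T): {(0,3), (0,6), (5,6)} total cap 46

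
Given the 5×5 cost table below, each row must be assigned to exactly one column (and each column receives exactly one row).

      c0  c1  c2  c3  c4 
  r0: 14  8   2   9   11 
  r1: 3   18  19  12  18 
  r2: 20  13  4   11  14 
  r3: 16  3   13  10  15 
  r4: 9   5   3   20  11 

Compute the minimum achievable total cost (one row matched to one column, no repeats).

one of 2 optimal assignments: row0→col2 (cost 2), row1→col0 (cost 3), row2→col3 (cost 11), row3→col1 (cost 3), row4→col4 (cost 11)
total = 2 + 3 + 11 + 3 + 11 = 30

Minimum assignment cost: 30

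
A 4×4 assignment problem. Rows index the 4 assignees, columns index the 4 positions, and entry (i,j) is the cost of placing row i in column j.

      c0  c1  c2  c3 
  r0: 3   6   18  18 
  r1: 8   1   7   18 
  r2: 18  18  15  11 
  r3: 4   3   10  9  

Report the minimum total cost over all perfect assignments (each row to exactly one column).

Minimum assignment cost: 24

optimal assignment: row0→col0 (cost 3), row1→col2 (cost 7), row2→col3 (cost 11), row3→col1 (cost 3)
total = 3 + 7 + 11 + 3 = 24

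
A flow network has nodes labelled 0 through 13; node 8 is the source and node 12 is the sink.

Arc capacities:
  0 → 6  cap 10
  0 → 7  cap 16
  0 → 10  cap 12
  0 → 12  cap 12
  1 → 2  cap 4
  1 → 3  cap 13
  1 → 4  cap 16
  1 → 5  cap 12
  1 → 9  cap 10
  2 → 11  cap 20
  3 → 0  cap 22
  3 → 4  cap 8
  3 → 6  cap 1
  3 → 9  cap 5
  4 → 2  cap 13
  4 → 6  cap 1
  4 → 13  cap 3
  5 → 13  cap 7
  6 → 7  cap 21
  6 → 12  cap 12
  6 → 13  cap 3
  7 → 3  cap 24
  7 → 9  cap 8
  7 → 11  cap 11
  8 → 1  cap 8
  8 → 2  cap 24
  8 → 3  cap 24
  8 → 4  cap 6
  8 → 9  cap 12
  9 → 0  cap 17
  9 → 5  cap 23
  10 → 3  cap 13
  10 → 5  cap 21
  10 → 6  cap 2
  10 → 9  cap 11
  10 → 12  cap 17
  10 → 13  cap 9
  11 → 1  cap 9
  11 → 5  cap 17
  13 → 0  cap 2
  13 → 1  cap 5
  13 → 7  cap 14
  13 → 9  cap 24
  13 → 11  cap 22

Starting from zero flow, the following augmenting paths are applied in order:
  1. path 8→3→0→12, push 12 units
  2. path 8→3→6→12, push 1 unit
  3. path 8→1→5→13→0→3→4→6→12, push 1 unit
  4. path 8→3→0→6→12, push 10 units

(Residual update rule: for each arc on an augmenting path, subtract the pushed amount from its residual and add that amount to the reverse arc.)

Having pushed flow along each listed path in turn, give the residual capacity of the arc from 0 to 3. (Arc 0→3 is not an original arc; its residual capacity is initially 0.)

after path 1 (8→3→0→12, push 12): res(0,3)=12
after path 2 (8→3→6→12, push 1): res(0,3)=12
after path 3 (8→1→5→13→0→3→4→6→12, push 1): res(0,3)=11
after path 4 (8→3→0→6→12, push 10): res(0,3)=21

Residual capacity of (0,3): 21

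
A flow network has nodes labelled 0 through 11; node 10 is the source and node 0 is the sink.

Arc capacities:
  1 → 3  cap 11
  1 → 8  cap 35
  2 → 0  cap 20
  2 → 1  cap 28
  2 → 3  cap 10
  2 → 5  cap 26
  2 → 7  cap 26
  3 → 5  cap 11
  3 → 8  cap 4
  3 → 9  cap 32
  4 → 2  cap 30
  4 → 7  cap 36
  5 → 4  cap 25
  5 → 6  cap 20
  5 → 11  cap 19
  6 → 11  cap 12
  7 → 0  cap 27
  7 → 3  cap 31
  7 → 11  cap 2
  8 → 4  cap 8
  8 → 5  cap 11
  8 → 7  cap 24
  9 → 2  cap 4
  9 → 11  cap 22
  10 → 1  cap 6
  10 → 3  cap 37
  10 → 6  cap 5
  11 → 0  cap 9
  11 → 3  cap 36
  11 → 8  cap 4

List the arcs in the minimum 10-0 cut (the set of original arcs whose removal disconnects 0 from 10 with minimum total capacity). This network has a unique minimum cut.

Min-cut arcs: {(3,5), (3,8), (9,2), (10,1), (11,0), (11,8)} (total capacity 38)

augment #1: 10→6→11→0 push 5
augment #2: 10→1→8→7→0 push 6
augment #3: 10→3→5→11→0 push 4
augment #4: 10→3→8→7→0 push 4
augment #5: 10→3→9→2→0 push 4
augment #6: 10→3→5→4→2→0 push 7
augment #7: 10→3→9→11→8→7→0 push 4
augment #8: 10→3→9→11→5→4→2→0 push 4
max flow = 38; residual-reachable set from 10 gives S-side
cut edges (S→T): {(3,5), (3,8), (9,2), (10,1), (11,0), (11,8)} total cap 38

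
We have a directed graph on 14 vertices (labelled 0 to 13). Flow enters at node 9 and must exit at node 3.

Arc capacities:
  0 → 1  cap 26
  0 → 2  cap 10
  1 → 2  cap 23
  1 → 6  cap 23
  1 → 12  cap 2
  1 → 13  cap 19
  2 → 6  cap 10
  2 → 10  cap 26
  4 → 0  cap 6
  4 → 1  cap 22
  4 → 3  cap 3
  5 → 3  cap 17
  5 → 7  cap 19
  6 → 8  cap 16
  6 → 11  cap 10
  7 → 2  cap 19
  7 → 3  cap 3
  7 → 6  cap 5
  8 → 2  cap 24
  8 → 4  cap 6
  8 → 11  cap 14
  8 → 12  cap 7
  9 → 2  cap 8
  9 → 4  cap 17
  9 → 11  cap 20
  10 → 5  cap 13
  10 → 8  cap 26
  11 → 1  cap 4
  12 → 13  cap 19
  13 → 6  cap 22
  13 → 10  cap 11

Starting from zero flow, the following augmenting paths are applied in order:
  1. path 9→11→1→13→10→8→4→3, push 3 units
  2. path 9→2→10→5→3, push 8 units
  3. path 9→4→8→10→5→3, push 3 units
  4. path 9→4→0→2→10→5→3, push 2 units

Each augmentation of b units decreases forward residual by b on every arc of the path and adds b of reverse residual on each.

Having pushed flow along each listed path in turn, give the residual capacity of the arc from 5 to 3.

after path 1 (9→11→1→13→10→8→4→3, push 3): res(5,3)=17
after path 2 (9→2→10→5→3, push 8): res(5,3)=9
after path 3 (9→4→8→10→5→3, push 3): res(5,3)=6
after path 4 (9→4→0→2→10→5→3, push 2): res(5,3)=4

Residual capacity of (5,3): 4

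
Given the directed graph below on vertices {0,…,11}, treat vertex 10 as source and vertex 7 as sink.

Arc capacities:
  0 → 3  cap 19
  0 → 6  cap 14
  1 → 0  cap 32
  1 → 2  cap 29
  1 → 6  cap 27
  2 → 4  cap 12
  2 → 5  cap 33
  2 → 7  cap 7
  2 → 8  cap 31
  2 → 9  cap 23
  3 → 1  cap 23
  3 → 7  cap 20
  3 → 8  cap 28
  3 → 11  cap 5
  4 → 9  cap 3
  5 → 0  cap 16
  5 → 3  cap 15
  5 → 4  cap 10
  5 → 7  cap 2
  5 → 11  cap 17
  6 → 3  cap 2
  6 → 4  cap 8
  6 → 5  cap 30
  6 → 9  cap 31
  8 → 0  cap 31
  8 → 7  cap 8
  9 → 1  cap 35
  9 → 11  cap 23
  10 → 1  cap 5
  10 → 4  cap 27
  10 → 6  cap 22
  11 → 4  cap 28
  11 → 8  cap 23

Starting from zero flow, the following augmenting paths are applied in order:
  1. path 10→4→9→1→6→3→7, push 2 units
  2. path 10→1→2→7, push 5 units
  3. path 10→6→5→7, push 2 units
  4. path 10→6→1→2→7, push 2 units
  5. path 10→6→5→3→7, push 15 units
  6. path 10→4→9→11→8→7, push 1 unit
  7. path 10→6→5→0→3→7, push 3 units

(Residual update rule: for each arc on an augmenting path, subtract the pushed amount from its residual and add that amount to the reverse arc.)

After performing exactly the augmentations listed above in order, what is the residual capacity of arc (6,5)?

Residual capacity of (6,5): 10

after path 1 (10→4→9→1→6→3→7, push 2): res(6,5)=30
after path 2 (10→1→2→7, push 5): res(6,5)=30
after path 3 (10→6→5→7, push 2): res(6,5)=28
after path 4 (10→6→1→2→7, push 2): res(6,5)=28
after path 5 (10→6→5→3→7, push 15): res(6,5)=13
after path 6 (10→4→9→11→8→7, push 1): res(6,5)=13
after path 7 (10→6→5→0→3→7, push 3): res(6,5)=10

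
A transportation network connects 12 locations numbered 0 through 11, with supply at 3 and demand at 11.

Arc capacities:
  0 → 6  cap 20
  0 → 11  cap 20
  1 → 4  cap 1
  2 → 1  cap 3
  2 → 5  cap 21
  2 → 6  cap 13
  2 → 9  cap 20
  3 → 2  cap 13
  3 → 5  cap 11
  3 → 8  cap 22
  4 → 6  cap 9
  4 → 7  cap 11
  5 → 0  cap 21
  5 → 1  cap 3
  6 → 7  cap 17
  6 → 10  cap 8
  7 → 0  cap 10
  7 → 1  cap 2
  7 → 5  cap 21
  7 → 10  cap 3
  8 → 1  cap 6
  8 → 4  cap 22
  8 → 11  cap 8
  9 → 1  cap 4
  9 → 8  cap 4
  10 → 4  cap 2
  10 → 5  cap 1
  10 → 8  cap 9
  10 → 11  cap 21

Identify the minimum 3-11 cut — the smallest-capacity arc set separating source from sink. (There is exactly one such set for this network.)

Min-cut arcs: {(0,11), (6,10), (7,10), (8,11)} (total capacity 39)

augment #1: 3→8→11 push 8
augment #2: 3→5→0→11 push 11
augment #3: 3→2→5→0→11 push 9
augment #4: 3→2→6→10→11 push 4
augment #5: 3→8→4→6→10→11 push 4
augment #6: 3→8→4→7→10→11 push 3
max flow = 39; residual-reachable set from 3 gives S-side
cut edges (S→T): {(0,11), (6,10), (7,10), (8,11)} total cap 39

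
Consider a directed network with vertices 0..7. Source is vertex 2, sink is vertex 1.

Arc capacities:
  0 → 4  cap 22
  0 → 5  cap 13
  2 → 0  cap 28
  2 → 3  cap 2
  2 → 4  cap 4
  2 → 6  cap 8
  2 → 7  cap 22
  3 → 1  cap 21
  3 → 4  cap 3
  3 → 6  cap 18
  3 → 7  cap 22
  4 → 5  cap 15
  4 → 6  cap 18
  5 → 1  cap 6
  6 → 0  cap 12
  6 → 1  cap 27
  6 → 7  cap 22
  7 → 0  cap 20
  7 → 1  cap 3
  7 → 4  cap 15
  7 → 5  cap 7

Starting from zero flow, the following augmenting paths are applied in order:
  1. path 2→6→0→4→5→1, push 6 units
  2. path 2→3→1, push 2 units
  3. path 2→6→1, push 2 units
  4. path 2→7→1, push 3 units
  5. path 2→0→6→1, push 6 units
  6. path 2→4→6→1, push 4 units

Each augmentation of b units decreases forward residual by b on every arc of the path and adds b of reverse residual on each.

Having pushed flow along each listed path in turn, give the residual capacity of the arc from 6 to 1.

after path 1 (2→6→0→4→5→1, push 6): res(6,1)=27
after path 2 (2→3→1, push 2): res(6,1)=27
after path 3 (2→6→1, push 2): res(6,1)=25
after path 4 (2→7→1, push 3): res(6,1)=25
after path 5 (2→0→6→1, push 6): res(6,1)=19
after path 6 (2→4→6→1, push 4): res(6,1)=15

Residual capacity of (6,1): 15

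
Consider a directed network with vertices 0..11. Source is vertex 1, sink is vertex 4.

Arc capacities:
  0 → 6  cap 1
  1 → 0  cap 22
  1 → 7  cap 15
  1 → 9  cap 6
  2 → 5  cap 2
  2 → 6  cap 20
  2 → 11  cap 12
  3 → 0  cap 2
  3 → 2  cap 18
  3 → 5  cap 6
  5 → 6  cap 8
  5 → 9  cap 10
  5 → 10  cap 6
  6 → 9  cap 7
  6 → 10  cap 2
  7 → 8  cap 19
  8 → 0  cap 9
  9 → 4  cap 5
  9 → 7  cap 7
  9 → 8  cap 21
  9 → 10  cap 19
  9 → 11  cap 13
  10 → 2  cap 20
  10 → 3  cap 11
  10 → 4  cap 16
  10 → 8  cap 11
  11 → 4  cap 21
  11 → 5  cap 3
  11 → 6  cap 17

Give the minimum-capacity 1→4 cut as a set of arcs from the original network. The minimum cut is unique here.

Min-cut arcs: {(0,6), (1,9)} (total capacity 7)

augment #1: 1→9→4 push 5
augment #2: 1→9→10→4 push 1
augment #3: 1→0→6→10→4 push 1
max flow = 7; residual-reachable set from 1 gives S-side
cut edges (S→T): {(0,6), (1,9)} total cap 7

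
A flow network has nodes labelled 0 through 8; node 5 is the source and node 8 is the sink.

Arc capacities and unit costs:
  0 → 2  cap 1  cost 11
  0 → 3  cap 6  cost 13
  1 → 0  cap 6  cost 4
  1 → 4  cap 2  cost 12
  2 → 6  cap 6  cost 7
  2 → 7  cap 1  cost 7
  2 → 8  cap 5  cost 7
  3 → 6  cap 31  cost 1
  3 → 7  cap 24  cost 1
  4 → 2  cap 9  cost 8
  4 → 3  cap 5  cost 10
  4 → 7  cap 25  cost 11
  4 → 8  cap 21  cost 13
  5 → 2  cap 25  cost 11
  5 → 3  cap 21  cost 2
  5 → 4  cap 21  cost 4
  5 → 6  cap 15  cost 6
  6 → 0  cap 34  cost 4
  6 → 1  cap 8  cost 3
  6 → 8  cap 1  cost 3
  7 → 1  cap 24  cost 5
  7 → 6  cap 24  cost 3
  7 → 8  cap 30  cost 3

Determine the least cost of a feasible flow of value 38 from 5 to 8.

Minimum cost for 38 units: 407

shortest-cost path #1: 5→3→6→8 push 1 @ unit cost 6 (adds 6)
shortest-cost path #2: 5→3→7→8 push 20 @ unit cost 6 (adds 120)
shortest-cost path #3: 5→6→3→7→8 push 1 @ unit cost 9 (adds 9)
shortest-cost path #4: 5→4→8 push 16 @ unit cost 17 (adds 272)
total cost = 407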